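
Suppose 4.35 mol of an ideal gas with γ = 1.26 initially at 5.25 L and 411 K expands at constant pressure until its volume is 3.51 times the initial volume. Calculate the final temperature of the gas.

P₁ = nRT₁/V₁ = 4.35×8.314×411/5.25 = 2830 kPa.
Isobaric: P stays 2830 kPa; V/T = const ⇒ T₂ = 1440 K, V₂ = 18.4 L.

1440 K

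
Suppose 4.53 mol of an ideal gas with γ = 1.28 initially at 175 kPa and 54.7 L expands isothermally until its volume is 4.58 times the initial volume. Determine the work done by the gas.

14600 J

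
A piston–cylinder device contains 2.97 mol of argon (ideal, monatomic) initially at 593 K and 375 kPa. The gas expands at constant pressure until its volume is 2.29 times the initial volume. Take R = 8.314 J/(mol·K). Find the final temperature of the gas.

1360 K

V₁ = nRT₁/P₁ = 2.97×8.314×593/375 = 39.0 L.
Isobaric: P stays 375 kPa; V/T = const ⇒ T₂ = 1360 K, V₂ = 89.4 L.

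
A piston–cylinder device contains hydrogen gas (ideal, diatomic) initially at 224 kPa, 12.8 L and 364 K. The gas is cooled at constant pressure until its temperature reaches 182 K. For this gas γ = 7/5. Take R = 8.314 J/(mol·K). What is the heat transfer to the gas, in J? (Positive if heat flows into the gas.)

n = P₁V₁/(RT₁) = 224×12.8/(8.314×364) = 0.947 mol.
Isobaric: P stays 224 kPa; V/T = const ⇒ T₂ = 182 K, V₂ = 6.40 L.
W = PΔV = 224×(6.40−12.8) kPa·L = -1430 J.
ΔU = nCvΔT = 0.947×20.8×(182−364) = -3580 J.
Q = ΔU + W = nCpΔT = -5020 J.

-5020 J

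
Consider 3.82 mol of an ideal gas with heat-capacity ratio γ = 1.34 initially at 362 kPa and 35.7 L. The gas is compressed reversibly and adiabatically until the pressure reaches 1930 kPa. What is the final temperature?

622 K

T₁ = P₁V₁/(nR) = 362×35.7/(3.82×8.314) = 407 K.
Adiabatic: T₂/T₁ = (P₂/P₁)^((γ−1)/γ) ⇒ T₂ = 407×(5.33)^0.254 = 622 K; V₂ = 10.2 L.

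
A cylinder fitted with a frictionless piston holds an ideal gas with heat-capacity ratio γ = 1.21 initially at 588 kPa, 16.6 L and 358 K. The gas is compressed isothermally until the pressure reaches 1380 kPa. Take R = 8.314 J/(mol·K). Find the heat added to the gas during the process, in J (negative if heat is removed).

n = P₁V₁/(RT₁) = 588×16.6/(8.314×358) = 3.28 mol.
Isothermal: T stays 358 K; PV = const ⇒ V₂ = 7.07 L, P₂ = 1380 kPa.
ΔU = 0 (ideal gas, T constant).
W = nRT ln(V₂/V₁) = 3.28×8.314×358×ln(0.426) = -8330 J.
Q = ΔU + W = -8330 J.

-8330 J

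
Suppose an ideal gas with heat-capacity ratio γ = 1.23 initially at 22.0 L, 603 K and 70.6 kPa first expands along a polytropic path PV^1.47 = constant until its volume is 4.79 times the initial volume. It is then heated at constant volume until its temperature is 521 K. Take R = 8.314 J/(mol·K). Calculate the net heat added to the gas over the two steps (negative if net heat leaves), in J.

n = P₁V₁/(RT₁) = 70.6×22.0/(8.314×603) = 0.310 mol.
Step 1 — Polytropic n=1.47: T₂ = T₁(V₁/V₂)^(n−1) = 603×(0.209)^0.47 = 289 K; P₂ = P₁(V₁/V₂)^n = 7.06 kPa.
W = (P₁V₁−P₂V₂)/(n−1) = (70.6×22.0−7.06×105)/0.47 = 1720 J.
ΔU = nCvΔT = 0.310×36.1×(289−603) = -3520 J.
Q = ΔU + W = -1800 J.
State after step 1: P = 7.06 kPa, V = 105 L, T = 289 K.
Step 2 — Isochoric: V stays 105 L; P/T = const ⇒ T₂ = 521 K, P₂ = 12.7 kPa.
W = 0 (no volume change).
ΔU = nCvΔT = 0.310×36.1×(521−289) = 2600 J.
Q = ΔU = 2600 J.
Net over both steps: W = 1720 J, Q = 804 J, ΔU = -918 J.

804 J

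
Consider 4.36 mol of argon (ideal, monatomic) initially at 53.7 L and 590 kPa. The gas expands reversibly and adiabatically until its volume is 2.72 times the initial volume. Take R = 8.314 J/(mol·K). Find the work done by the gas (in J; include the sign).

T₁ = P₁V₁/(nR) = 590×53.7/(4.36×8.314) = 874 K.
Adiabatic: TV^(γ−1) = const ⇒ T₂ = 874×(0.368)^0.667 = 449 K; PV^γ = const ⇒ P₂ = 111 kPa.
ΔU = nCvΔT = 4.36×12.5×(449−874) = -23100 J.
Q = 0 for an adiabatic process, so W = −ΔU = 23100 J.

23100 J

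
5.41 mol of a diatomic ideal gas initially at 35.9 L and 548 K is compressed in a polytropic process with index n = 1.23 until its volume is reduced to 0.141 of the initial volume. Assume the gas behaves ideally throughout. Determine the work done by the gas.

-61000 J

P₁ = nRT₁/V₁ = 5.41×8.314×548/35.9 = 687 kPa.
Polytropic n=1.23: T₂ = T₁(V₁/V₂)^(n−1) = 548×(7.09)^0.23 = 860 K; P₂ = P₁(V₁/V₂)^n = 7640 kPa.
W = (P₁V₁−P₂V₂)/(n−1) = (687×35.9−7640×5.06)/0.23 = -61000 J.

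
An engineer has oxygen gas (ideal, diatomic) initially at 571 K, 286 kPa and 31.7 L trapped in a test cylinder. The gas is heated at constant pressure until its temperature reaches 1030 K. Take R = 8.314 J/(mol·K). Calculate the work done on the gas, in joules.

n = P₁V₁/(RT₁) = 286×31.7/(8.314×571) = 1.91 mol.
Isobaric: P stays 286 kPa; V/T = const ⇒ T₂ = 1030 K, V₂ = 57.2 L.
W = PΔV = 286×(57.2−31.7) kPa·L = 7290 J.
Work done on the gas = −W_by = -7290 J.

-7290 J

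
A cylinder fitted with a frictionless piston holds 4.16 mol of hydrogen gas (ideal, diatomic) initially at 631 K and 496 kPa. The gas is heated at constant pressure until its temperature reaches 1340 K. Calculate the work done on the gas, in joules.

V₁ = nRT₁/P₁ = 4.16×8.314×631/496 = 44.0 L.
Isobaric: P stays 496 kPa; V/T = const ⇒ T₂ = 1340 K, V₂ = 93.4 L.
W = PΔV = 496×(93.4−44.0) kPa·L = 24500 J.
Work done on the gas = −W_by = -24500 J.

-24500 J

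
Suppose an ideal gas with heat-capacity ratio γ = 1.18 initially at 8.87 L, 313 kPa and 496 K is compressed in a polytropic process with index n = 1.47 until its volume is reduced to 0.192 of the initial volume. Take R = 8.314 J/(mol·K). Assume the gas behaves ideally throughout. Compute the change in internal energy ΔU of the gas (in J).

n = P₁V₁/(RT₁) = 313×8.87/(8.314×496) = 0.673 mol.
Polytropic n=1.47: T₂ = T₁(V₁/V₂)^(n−1) = 496×(5.21)^0.47 = 1080 K; P₂ = P₁(V₁/V₂)^n = 3540 kPa.
For an ideal gas ΔU = nCvΔT with Cv = R/(γ−1) = 46.2 J/(mol·K).
ΔU = 0.673×46.2×(1080−496) = 18100 J.

18100 J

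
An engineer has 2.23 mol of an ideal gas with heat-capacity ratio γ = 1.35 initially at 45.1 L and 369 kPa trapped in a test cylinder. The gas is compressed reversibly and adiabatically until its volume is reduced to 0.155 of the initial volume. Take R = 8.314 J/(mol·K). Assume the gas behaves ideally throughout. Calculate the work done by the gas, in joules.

-43800 J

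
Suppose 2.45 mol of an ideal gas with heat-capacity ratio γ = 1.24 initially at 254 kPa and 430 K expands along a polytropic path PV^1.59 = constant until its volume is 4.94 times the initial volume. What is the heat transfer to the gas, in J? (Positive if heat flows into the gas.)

-13200 J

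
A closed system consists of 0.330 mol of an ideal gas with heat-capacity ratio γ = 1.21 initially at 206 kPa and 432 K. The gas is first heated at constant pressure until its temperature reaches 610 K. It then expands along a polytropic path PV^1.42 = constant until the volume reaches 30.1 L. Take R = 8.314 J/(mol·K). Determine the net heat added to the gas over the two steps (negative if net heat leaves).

V₁ = nRT₁/P₁ = 0.330×8.314×432/206 = 5.75 L.
Step 1 — Isobaric: P stays 206 kPa; V/T = const ⇒ T₂ = 610 K, V₂ = 8.12 L.
W = PΔV = 206×(8.12−5.75) kPa·L = 488 J.
ΔU = nCvΔT = 0.330×39.6×(610−432) = 2330 J.
Q = ΔU + W = nCpΔT = 2810 J.
State after step 1: P = 206 kPa, V = 8.12 L, T = 610 K.
Step 2 — Polytropic n=1.42: T₂ = T₁(V₁/V₂)^(n−1) = 610×(0.270)^0.42 = 352 K; P₂ = P₁(V₁/V₂)^n = 32.1 kPa.
W = (P₁V₁−P₂V₂)/(n−1) = (206×8.12−32.1×30.1)/0.42 = 1690 J.
ΔU = nCvΔT = 0.330×39.6×(352−610) = -3370 J.
Q = ΔU + W = -1690 J.
Net over both steps: W = 2170 J, Q = 1130 J, ΔU = -1050 J.

1130 J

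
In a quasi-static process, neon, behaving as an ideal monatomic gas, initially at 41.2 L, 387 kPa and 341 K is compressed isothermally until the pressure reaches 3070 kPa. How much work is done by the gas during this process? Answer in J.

-33000 J

n = P₁V₁/(RT₁) = 387×41.2/(8.314×341) = 5.62 mol.
Isothermal: T stays 341 K; PV = const ⇒ V₂ = 5.19 L, P₂ = 3070 kPa.
W = nRT ln(V₂/V₁) = 5.62×8.314×341×ln(0.126) = -33000 J.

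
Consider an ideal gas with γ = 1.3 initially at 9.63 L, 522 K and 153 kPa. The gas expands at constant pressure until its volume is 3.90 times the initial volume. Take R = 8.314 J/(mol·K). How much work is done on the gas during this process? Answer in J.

-4270 J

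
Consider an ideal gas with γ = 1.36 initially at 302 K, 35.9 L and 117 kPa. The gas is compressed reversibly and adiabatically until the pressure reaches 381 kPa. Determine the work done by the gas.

-4280 J

n = P₁V₁/(RT₁) = 117×35.9/(8.314×302) = 1.67 mol.
Adiabatic: T₂/T₁ = (P₂/P₁)^((γ−1)/γ) ⇒ T₂ = 302×(3.26)^0.265 = 413 K; V₂ = 15.1 L.
ΔU = nCvΔT = 1.67×23.1×(413−302) = 4280 J.
Q = 0 for an adiabatic process, so W = −ΔU = -4280 J.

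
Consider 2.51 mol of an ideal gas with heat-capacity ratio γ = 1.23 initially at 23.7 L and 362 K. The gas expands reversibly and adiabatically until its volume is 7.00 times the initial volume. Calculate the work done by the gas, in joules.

11900 J

P₁ = nRT₁/V₁ = 2.51×8.314×362/23.7 = 319 kPa.
Adiabatic: TV^(γ−1) = const ⇒ T₂ = 362×(0.143)^0.230 = 231 K; PV^γ = const ⇒ P₂ = 29.1 kPa.
ΔU = nCvΔT = 2.51×36.1×(231−362) = -11900 J.
Q = 0 for an adiabatic process, so W = −ΔU = 11900 J.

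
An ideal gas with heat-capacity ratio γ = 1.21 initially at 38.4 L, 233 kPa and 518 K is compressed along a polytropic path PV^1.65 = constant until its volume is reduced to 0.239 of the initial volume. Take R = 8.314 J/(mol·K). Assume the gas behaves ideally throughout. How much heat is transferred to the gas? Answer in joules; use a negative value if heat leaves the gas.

44300 J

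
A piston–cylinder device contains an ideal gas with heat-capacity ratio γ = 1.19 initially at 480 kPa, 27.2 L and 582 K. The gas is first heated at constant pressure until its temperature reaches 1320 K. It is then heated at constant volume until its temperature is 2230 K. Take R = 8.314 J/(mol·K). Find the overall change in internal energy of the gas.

n = P₁V₁/(RT₁) = 480×27.2/(8.314×582) = 2.70 mol.
Step 1 — Isobaric: P stays 480 kPa; V/T = const ⇒ T₂ = 1320 K, V₂ = 61.7 L.
W = PΔV = 480×(61.7−27.2) kPa·L = 16600 J.
ΔU = nCvΔT = 2.70×43.8×(1320−582) = 87100 J.
Q = ΔU + W = nCpΔT = 104000 J.
State after step 1: P = 480 kPa, V = 61.7 L, T = 1320 K.
Step 2 — Isochoric: V stays 61.7 L; P/T = const ⇒ T₂ = 2230 K, P₂ = 811 kPa.
W = 0 (no volume change).
ΔU = nCvΔT = 2.70×43.8×(2230−1320) = 107000 J.
Q = ΔU = 107000 J.
Net over both steps: W = 16600 J, Q = 211000 J, ΔU = 195000 J.

195000 J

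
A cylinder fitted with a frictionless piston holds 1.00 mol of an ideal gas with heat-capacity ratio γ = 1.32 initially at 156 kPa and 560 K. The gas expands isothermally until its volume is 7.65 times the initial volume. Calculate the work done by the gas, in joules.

9470 J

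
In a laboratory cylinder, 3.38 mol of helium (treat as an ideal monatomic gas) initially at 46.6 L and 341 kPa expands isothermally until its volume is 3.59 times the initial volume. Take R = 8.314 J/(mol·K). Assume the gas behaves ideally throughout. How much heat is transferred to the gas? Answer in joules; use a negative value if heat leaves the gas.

20300 J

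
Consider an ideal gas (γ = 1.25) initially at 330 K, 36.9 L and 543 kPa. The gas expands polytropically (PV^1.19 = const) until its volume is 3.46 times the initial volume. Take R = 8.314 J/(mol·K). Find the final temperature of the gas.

Polytropic n=1.19: T₂ = T₁(V₁/V₂)^(n−1) = 330×(0.289)^0.19 = 261 K; P₂ = P₁(V₁/V₂)^n = 124 kPa.

261 K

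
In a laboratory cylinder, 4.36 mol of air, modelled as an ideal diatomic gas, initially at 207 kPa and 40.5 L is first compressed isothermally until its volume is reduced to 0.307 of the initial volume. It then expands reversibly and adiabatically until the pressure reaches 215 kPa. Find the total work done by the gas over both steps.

-4060 J

T₁ = P₁V₁/(nR) = 207×40.5/(4.36×8.314) = 231 K.
Step 1 — Isothermal: T stays 231 K; PV = const ⇒ V₂ = 12.4 L, P₂ = 674 kPa.
ΔU = 0 (ideal gas, T constant).
W = nRT ln(V₂/V₁) = 4.36×8.314×231×ln(0.307) = -9900 J.
Q = ΔU + W = -9900 J.
State after step 1: P = 674 kPa, V = 12.4 L, T = 231 K.
Step 2 — Adiabatic: T₂/T₁ = (P₂/P₁)^((γ−1)/γ) ⇒ T₂ = 231×(0.319)^0.286 = 167 K; V₂ = 28.1 L.
ΔU = nCvΔT = 4.36×20.8×(167−231) = -5840 J.
Q = 0 for an adiabatic process, so W = −ΔU = 5840 J.
Net over both steps: W = -4060 J, Q = -9900 J, ΔU = -5840 J.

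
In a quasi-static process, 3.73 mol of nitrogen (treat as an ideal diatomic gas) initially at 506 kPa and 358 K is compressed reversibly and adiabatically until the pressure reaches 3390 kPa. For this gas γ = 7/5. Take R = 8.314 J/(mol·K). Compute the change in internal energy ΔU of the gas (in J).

V₁ = nRT₁/P₁ = 3.73×8.314×358/506 = 21.9 L.
Adiabatic: T₂/T₁ = (P₂/P₁)^((γ−1)/γ) ⇒ T₂ = 358×(6.70)^0.286 = 616 K; V₂ = 5.64 L.
For an ideal gas ΔU = nCvΔT with Cv = (5/2)R = 20.8 J/(mol·K).
ΔU = 3.73×20.8×(616−358) = 20000 J.

20000 J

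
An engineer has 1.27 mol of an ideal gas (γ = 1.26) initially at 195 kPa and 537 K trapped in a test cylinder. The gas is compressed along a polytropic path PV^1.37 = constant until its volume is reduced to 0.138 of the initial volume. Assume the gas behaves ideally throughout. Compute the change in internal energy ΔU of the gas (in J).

23600 J

V₁ = nRT₁/P₁ = 1.27×8.314×537/195 = 29.1 L.
Polytropic n=1.37: T₂ = T₁(V₁/V₂)^(n−1) = 537×(7.25)^0.37 = 1120 K; P₂ = P₁(V₁/V₂)^n = 2940 kPa.
For an ideal gas ΔU = nCvΔT with Cv = R/(γ−1) = 32.0 J/(mol·K).
ΔU = 1.27×32.0×(1120−537) = 23600 J.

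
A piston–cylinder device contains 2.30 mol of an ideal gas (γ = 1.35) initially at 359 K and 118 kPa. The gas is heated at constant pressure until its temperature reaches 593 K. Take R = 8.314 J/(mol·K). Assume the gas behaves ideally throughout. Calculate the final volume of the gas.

96.1 L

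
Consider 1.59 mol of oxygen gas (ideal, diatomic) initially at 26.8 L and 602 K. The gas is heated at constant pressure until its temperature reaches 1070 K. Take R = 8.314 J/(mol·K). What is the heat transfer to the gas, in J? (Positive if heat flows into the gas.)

21700 J

P₁ = nRT₁/V₁ = 1.59×8.314×602/26.8 = 297 kPa.
Isobaric: P stays 297 kPa; V/T = const ⇒ T₂ = 1070 K, V₂ = 47.6 L.
W = PΔV = 297×(47.6−26.8) kPa·L = 6190 J.
ΔU = nCvΔT = 1.59×20.8×(1070−602) = 15500 J.
Q = ΔU + W = nCpΔT = 21700 J.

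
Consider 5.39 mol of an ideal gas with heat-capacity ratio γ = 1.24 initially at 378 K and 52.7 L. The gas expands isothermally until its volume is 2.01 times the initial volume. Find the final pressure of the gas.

P₁ = nRT₁/V₁ = 5.39×8.314×378/52.7 = 321 kPa.
Isothermal: T stays 378 K; PV = const ⇒ V₂ = 106 L, P₂ = 160 kPa.

160 kPa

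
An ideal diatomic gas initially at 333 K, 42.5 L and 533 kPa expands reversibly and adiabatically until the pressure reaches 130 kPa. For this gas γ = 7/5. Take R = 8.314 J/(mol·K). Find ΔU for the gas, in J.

n = P₁V₁/(RT₁) = 533×42.5/(8.314×333) = 8.18 mol.
Adiabatic: T₂/T₁ = (P₂/P₁)^((γ−1)/γ) ⇒ T₂ = 333×(0.244)^0.286 = 223 K; V₂ = 116 L.
For an ideal gas ΔU = nCvΔT with Cv = (5/2)R = 20.8 J/(mol·K).
ΔU = 8.18×20.8×(223−333) = -18800 J.

-18800 J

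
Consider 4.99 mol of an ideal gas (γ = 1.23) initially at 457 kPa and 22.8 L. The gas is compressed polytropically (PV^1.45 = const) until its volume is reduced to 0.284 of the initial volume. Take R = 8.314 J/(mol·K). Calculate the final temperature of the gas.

T₁ = P₁V₁/(nR) = 457×22.8/(4.99×8.314) = 251 K.
Polytropic n=1.45: T₂ = T₁(V₁/V₂)^(n−1) = 251×(3.52)^0.45 = 443 K; P₂ = P₁(V₁/V₂)^n = 2840 kPa.

443 K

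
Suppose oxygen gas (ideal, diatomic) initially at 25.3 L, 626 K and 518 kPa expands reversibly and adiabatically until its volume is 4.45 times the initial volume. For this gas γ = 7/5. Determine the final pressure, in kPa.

64.1 kPa

Adiabatic: TV^(γ−1) = const ⇒ T₂ = 626×(0.225)^0.400 = 345 K; PV^γ = const ⇒ P₂ = 64.1 kPa.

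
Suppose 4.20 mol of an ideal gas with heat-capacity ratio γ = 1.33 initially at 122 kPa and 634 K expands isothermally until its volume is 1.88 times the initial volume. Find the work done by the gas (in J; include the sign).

14000 J

V₁ = nRT₁/P₁ = 4.20×8.314×634/122 = 181 L.
Isothermal: T stays 634 K; PV = const ⇒ V₂ = 341 L, P₂ = 64.9 kPa.
W = nRT ln(V₂/V₁) = 4.20×8.314×634×ln(1.88) = 14000 J.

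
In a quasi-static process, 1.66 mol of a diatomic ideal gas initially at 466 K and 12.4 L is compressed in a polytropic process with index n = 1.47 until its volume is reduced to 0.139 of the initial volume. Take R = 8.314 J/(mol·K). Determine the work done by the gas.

P₁ = nRT₁/V₁ = 1.66×8.314×466/12.4 = 519 kPa.
Polytropic n=1.47: T₂ = T₁(V₁/V₂)^(n−1) = 466×(7.19)^0.47 = 1180 K; P₂ = P₁(V₁/V₂)^n = 9430 kPa.
W = (P₁V₁−P₂V₂)/(n−1) = (519×12.4−9430×1.72)/0.47 = -20900 J.

-20900 J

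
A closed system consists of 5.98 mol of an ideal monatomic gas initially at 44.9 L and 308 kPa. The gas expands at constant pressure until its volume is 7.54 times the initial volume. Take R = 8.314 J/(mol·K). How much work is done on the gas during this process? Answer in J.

-90400 J

T₁ = P₁V₁/(nR) = 308×44.9/(5.98×8.314) = 278 K.
Isobaric: P stays 308 kPa; V/T = const ⇒ T₂ = 2100 K, V₂ = 339 L.
W = PΔV = 308×(339−44.9) kPa·L = 90400 J.
Work done on the gas = −W_by = -90400 J.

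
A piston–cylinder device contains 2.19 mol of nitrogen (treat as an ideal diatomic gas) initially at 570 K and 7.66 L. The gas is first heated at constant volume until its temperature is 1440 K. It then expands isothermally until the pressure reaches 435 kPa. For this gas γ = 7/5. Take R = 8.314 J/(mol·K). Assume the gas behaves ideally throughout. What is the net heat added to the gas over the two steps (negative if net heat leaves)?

93700 J

P₁ = nRT₁/V₁ = 2.19×8.314×570/7.66 = 1350 kPa.
Step 1 — Isochoric: V stays 7.66 L; P/T = const ⇒ T₂ = 1440 K, P₂ = 3420 kPa.
W = 0 (no volume change).
ΔU = nCvΔT = 2.19×20.8×(1440−570) = 39600 J.
Q = ΔU = 39600 J.
State after step 1: P = 3420 kPa, V = 7.66 L, T = 1440 K.
Step 2 — Isothermal: T stays 1440 K; PV = const ⇒ V₂ = 60.3 L, P₂ = 435 kPa.
ΔU = 0 (ideal gas, T constant).
W = nRT ln(V₂/V₁) = 2.19×8.314×1440×ln(7.87) = 54100 J.
Q = ΔU + W = 54100 J.
Net over both steps: W = 54100 J, Q = 93700 J, ΔU = 39600 J.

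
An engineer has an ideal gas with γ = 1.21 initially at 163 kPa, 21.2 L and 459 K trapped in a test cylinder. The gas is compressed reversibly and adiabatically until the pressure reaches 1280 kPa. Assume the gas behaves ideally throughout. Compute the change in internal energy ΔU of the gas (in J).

7080 J

n = P₁V₁/(RT₁) = 163×21.2/(8.314×459) = 0.906 mol.
Adiabatic: T₂/T₁ = (P₂/P₁)^((γ−1)/γ) ⇒ T₂ = 459×(7.85)^0.174 = 656 K; V₂ = 3.86 L.
For an ideal gas ΔU = nCvΔT with Cv = R/(γ−1) = 39.6 J/(mol·K).
ΔU = 0.906×39.6×(656−459) = 7080 J.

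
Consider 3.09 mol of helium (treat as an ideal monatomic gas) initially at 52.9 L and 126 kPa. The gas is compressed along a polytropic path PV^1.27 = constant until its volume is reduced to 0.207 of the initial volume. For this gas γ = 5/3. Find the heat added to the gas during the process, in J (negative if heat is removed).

-7780 J

T₁ = P₁V₁/(nR) = 126×52.9/(3.09×8.314) = 259 K.
Polytropic n=1.27: T₂ = T₁(V₁/V₂)^(n−1) = 259×(4.83)^0.27 = 397 K; P₂ = P₁(V₁/V₂)^n = 931 kPa.
W = (P₁V₁−P₂V₂)/(n−1) = (126×52.9−931×11.0)/0.27 = -13100 J.
ΔU = nCvΔT = 3.09×12.5×(397−259) = 5300 J.
Q = ΔU + W = -7780 J.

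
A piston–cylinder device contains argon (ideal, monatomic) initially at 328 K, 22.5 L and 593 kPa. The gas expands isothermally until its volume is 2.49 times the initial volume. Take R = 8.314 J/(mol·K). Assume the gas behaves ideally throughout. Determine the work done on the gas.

n = P₁V₁/(RT₁) = 593×22.5/(8.314×328) = 4.89 mol.
Isothermal: T stays 328 K; PV = const ⇒ V₂ = 56.0 L, P₂ = 238 kPa.
W = nRT ln(V₂/V₁) = 4.89×8.314×328×ln(2.49) = 12200 J.
Work done on the gas = −W_by = -12200 J.

-12200 J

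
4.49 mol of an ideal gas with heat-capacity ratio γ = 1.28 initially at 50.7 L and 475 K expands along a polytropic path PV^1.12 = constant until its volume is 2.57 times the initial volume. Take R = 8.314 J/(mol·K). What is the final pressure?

P₁ = nRT₁/V₁ = 4.49×8.314×475/50.7 = 350 kPa.
Polytropic n=1.12: T₂ = T₁(V₁/V₂)^(n−1) = 475×(0.389)^0.12 = 424 K; P₂ = P₁(V₁/V₂)^n = 122 kPa.

122 kPa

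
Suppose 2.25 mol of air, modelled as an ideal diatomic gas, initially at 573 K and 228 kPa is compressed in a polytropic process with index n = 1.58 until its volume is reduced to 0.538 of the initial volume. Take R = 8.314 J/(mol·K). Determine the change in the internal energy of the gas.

11600 J

V₁ = nRT₁/P₁ = 2.25×8.314×573/228 = 47.0 L.
Polytropic n=1.58: T₂ = T₁(V₁/V₂)^(n−1) = 573×(1.86)^0.58 = 821 K; P₂ = P₁(V₁/V₂)^n = 607 kPa.
For an ideal gas ΔU = nCvΔT with Cv = (5/2)R = 20.8 J/(mol·K).
ΔU = 2.25×20.8×(821−573) = 11600 J.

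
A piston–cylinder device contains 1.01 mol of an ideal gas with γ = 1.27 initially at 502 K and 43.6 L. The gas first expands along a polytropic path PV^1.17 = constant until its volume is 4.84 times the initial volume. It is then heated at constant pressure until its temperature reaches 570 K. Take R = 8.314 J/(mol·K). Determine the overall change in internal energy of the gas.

2110 J

P₁ = nRT₁/V₁ = 1.01×8.314×502/43.6 = 96.7 kPa.
Step 1 — Polytropic n=1.17: T₂ = T₁(V₁/V₂)^(n−1) = 502×(0.207)^0.17 = 384 K; P₂ = P₁(V₁/V₂)^n = 15.3 kPa.
W = (P₁V₁−P₂V₂)/(n−1) = (96.7×43.6−15.3×211)/0.17 = 5830 J.
ΔU = nCvΔT = 1.01×30.8×(384−502) = -3670 J.
Q = ΔU + W = 2160 J.
State after step 1: P = 15.3 kPa, V = 211 L, T = 384 K.
Step 2 — Isobaric: P stays 15.3 kPa; V/T = const ⇒ T₂ = 570 K, V₂ = 313 L.
W = PΔV = 15.3×(313−211) kPa·L = 1560 J.
ΔU = nCvΔT = 1.01×30.8×(570−384) = 5790 J.
Q = ΔU + W = nCpΔT = 7350 J.
Net over both steps: W = 7390 J, Q = 9510 J, ΔU = 2110 J.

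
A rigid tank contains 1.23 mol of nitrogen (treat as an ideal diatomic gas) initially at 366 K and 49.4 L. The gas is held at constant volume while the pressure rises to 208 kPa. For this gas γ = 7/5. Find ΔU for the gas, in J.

P₁ = nRT₁/V₁ = 1.23×8.314×366/49.4 = 75.8 kPa.
Isochoric: V stays 49.4 L; P/T = const ⇒ T₂ = 1000 K, P₂ = 208 kPa.
For an ideal gas ΔU = nCvΔT with Cv = (5/2)R = 20.8 J/(mol·K).
ΔU = 1.23×20.8×(1000−366) = 16300 J.

16300 J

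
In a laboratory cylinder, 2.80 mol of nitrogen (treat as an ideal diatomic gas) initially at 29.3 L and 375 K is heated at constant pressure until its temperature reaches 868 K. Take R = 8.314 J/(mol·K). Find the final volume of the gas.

P₁ = nRT₁/V₁ = 2.80×8.314×375/29.3 = 298 kPa.
Isobaric: P stays 298 kPa; V/T = const ⇒ T₂ = 868 K, V₂ = 67.8 L.

67.8 L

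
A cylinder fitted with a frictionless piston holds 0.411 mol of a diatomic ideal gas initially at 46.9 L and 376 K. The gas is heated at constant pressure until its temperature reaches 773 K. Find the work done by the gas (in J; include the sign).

P₁ = nRT₁/V₁ = 0.411×8.314×376/46.9 = 27.4 kPa.
Isobaric: P stays 27.4 kPa; V/T = const ⇒ T₂ = 773 K, V₂ = 96.4 L.
W = PΔV = 27.4×(96.4−46.9) kPa·L = 1360 J.

1360 J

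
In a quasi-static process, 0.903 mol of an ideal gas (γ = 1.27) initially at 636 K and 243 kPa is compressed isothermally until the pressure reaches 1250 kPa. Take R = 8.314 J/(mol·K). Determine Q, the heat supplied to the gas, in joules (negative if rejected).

-7820 J

V₁ = nRT₁/P₁ = 0.903×8.314×636/243 = 19.6 L.
Isothermal: T stays 636 K; PV = const ⇒ V₂ = 3.82 L, P₂ = 1250 kPa.
ΔU = 0 (ideal gas, T constant).
W = nRT ln(V₂/V₁) = 0.903×8.314×636×ln(0.194) = -7820 J.
Q = ΔU + W = -7820 J.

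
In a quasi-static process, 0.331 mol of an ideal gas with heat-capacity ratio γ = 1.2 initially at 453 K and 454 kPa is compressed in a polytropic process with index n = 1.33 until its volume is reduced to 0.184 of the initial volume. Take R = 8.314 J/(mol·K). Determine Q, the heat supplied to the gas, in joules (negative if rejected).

V₁ = nRT₁/P₁ = 0.331×8.314×453/454 = 2.75 L.
Polytropic n=1.33: T₂ = T₁(V₁/V₂)^(n−1) = 453×(5.43)^0.33 = 792 K; P₂ = P₁(V₁/V₂)^n = 4310 kPa.
W = (P₁V₁−P₂V₂)/(n−1) = (454×2.75−4310×0.505)/0.33 = -2830 J.
ΔU = nCvΔT = 0.331×41.6×(792−453) = 4660 J.
Q = ΔU + W = 1840 J.

1840 J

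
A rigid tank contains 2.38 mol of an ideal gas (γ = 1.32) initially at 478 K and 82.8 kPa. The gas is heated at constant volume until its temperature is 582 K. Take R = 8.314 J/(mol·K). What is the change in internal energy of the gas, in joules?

V₁ = nRT₁/P₁ = 2.38×8.314×478/82.8 = 114 L.
Isochoric: V stays 114 L; P/T = const ⇒ T₂ = 582 K, P₂ = 101 kPa.
For an ideal gas ΔU = nCvΔT with Cv = R/(γ−1) = 26.0 J/(mol·K).
ΔU = 2.38×26.0×(582−478) = 6430 J.

6430 J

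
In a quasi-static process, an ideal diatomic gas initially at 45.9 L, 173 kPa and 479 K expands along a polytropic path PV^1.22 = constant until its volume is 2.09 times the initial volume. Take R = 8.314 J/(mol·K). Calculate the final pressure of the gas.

70.4 kPa

Polytropic n=1.22: T₂ = T₁(V₁/V₂)^(n−1) = 479×(0.478)^0.22 = 407 K; P₂ = P₁(V₁/V₂)^n = 70.4 kPa.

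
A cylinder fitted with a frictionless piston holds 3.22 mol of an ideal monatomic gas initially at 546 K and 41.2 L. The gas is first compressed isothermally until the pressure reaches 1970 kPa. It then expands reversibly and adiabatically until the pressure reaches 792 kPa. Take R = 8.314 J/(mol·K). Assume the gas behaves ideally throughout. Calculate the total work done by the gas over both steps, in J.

P₁ = nRT₁/V₁ = 3.22×8.314×546/41.2 = 355 kPa.
Step 1 — Isothermal: T stays 546 K; PV = const ⇒ V₂ = 7.42 L, P₂ = 1970 kPa.
ΔU = 0 (ideal gas, T constant).
W = nRT ln(V₂/V₁) = 3.22×8.314×546×ln(0.180) = -25100 J.
Q = ΔU + W = -25100 J.
State after step 1: P = 1970 kPa, V = 7.42 L, T = 546 K.
Step 2 — Adiabatic: T₂/T₁ = (P₂/P₁)^((γ−1)/γ) ⇒ T₂ = 546×(0.402)^0.400 = 379 K; V₂ = 12.8 L.
ΔU = nCvΔT = 3.22×12.5×(379−546) = -6700 J.
Q = 0 for an adiabatic process, so W = −ΔU = 6700 J.
Net over both steps: W = -18400 J, Q = -25100 J, ΔU = -6700 J.

-18400 J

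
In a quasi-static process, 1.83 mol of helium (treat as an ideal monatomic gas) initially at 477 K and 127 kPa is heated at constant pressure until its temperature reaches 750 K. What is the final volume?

89.9 L

V₁ = nRT₁/P₁ = 1.83×8.314×477/127 = 57.1 L.
Isobaric: P stays 127 kPa; V/T = const ⇒ T₂ = 750 K, V₂ = 89.9 L.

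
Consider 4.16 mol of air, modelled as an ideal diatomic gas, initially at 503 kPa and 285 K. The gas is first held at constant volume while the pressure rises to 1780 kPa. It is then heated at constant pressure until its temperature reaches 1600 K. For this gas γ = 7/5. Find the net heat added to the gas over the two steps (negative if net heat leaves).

V₁ = nRT₁/P₁ = 4.16×8.314×285/503 = 19.6 L.
Step 1 — Isochoric: V stays 19.6 L; P/T = const ⇒ T₂ = 1010 K, P₂ = 1780 kPa.
W = 0 (no volume change).
ΔU = nCvΔT = 4.16×20.8×(1010−285) = 62600 J.
Q = ΔU = 62600 J.
State after step 1: P = 1780 kPa, V = 19.6 L, T = 1010 K.
Step 2 — Isobaric: P stays 1780 kPa; V/T = const ⇒ T₂ = 1600 K, V₂ = 31.1 L.
W = PΔV = 1780×(31.1−19.6) kPa·L = 20500 J.
ΔU = nCvΔT = 4.16×20.8×(1600−1010) = 51100 J.
Q = ΔU + W = nCpΔT = 71600 J.
Net over both steps: W = 20500 J, Q = 134000 J, ΔU = 114000 J.

134000 J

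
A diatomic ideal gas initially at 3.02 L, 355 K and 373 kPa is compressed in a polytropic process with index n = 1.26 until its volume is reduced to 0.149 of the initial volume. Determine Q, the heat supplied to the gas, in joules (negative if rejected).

n = P₁V₁/(RT₁) = 373×3.02/(8.314×355) = 0.382 mol.
Polytropic n=1.26: T₂ = T₁(V₁/V₂)^(n−1) = 355×(6.71)^0.26 = 582 K; P₂ = P₁(V₁/V₂)^n = 4110 kPa.
W = (P₁V₁−P₂V₂)/(n−1) = (373×3.02−4110×0.450)/0.26 = -2770 J.
ΔU = nCvΔT = 0.382×20.8×(582−355) = 1800 J.
Q = ΔU + W = -971 J.

-971 J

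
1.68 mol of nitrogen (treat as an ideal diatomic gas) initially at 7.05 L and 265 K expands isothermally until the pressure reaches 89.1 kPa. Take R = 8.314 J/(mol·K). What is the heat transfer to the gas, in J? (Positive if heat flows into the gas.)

P₁ = nRT₁/V₁ = 1.68×8.314×265/7.05 = 525 kPa.
Isothermal: T stays 265 K; PV = const ⇒ V₂ = 41.5 L, P₂ = 89.1 kPa.
ΔU = 0 (ideal gas, T constant).
W = nRT ln(V₂/V₁) = 1.68×8.314×265×ln(5.89) = 6570 J.
Q = ΔU + W = 6570 J.

6570 J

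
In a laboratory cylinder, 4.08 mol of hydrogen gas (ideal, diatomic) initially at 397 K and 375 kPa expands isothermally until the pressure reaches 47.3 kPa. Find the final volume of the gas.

V₁ = nRT₁/P₁ = 4.08×8.314×397/375 = 35.9 L.
Isothermal: T stays 397 K; PV = const ⇒ V₂ = 285 L, P₂ = 47.3 kPa.

285 L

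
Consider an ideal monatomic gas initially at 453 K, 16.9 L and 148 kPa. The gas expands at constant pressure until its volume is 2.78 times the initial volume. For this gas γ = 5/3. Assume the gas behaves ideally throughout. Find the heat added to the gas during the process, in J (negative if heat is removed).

11100 J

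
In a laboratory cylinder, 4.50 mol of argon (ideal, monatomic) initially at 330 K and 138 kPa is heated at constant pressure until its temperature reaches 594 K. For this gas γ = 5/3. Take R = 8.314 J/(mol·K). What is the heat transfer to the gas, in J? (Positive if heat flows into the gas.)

V₁ = nRT₁/P₁ = 4.50×8.314×330/138 = 89.5 L.
Isobaric: P stays 138 kPa; V/T = const ⇒ T₂ = 594 K, V₂ = 161 L.
W = PΔV = 138×(161−89.5) kPa·L = 9880 J.
ΔU = nCvΔT = 4.50×12.5×(594−330) = 14800 J.
Q = ΔU + W = nCpΔT = 24700 J.

24700 J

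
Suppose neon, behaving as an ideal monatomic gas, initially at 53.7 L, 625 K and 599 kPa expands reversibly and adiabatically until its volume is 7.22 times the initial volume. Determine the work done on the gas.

n = P₁V₁/(RT₁) = 599×53.7/(8.314×625) = 6.19 mol.
Adiabatic: TV^(γ−1) = const ⇒ T₂ = 625×(0.139)^0.667 = 167 K; PV^γ = const ⇒ P₂ = 22.2 kPa.
ΔU = nCvΔT = 6.19×12.5×(167−625) = -35300 J.
Q = 0 for an adiabatic process, so W = −ΔU = 35300 J.
Work done on the gas = −W_by = -35300 J.

-35300 J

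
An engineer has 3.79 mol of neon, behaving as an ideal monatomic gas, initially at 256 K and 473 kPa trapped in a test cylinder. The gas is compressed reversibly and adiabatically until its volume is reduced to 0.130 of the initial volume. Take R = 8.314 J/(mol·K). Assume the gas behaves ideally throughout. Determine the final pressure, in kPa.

14200 kPa

V₁ = nRT₁/P₁ = 3.79×8.314×256/473 = 17.1 L.
Adiabatic: TV^(γ−1) = const ⇒ T₂ = 256×(7.69)^0.667 = 998 K; PV^γ = const ⇒ P₂ = 14200 kPa.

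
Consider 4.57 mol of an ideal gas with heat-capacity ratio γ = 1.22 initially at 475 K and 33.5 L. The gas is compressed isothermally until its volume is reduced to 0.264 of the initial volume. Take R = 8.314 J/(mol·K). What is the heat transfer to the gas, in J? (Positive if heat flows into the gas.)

P₁ = nRT₁/V₁ = 4.57×8.314×475/33.5 = 539 kPa.
Isothermal: T stays 475 K; PV = const ⇒ V₂ = 8.84 L, P₂ = 2040 kPa.
ΔU = 0 (ideal gas, T constant).
W = nRT ln(V₂/V₁) = 4.57×8.314×475×ln(0.264) = -24000 J.
Q = ΔU + W = -24000 J.

-24000 J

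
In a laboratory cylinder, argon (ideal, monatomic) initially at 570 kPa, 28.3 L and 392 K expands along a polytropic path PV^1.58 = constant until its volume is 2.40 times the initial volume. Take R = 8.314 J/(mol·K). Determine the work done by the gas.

n = P₁V₁/(RT₁) = 570×28.3/(8.314×392) = 4.95 mol.
Polytropic n=1.58: T₂ = T₁(V₁/V₂)^(n−1) = 392×(0.417)^0.58 = 236 K; P₂ = P₁(V₁/V₂)^n = 143 kPa.
W = (P₁V₁−P₂V₂)/(n−1) = (570×28.3−143×67.9)/0.58 = 11100 J.

11100 J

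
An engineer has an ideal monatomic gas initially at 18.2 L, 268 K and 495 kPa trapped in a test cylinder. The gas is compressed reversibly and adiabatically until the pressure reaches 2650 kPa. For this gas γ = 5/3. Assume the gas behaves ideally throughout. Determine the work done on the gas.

12900 J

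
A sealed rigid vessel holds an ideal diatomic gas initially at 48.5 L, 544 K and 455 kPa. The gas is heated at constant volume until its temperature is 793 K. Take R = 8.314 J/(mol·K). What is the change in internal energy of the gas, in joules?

n = P₁V₁/(RT₁) = 455×48.5/(8.314×544) = 4.88 mol.
Isochoric: V stays 48.5 L; P/T = const ⇒ T₂ = 793 K, P₂ = 663 kPa.
For an ideal gas ΔU = nCvΔT with Cv = (5/2)R = 20.8 J/(mol·K).
ΔU = 4.88×20.8×(793−544) = 25300 J.

25300 J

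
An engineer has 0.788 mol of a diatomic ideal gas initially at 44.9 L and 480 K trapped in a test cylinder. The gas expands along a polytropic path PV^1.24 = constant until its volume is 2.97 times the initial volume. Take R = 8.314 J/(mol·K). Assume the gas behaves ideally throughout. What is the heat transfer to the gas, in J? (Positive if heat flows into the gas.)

1210 J

P₁ = nRT₁/V₁ = 0.788×8.314×480/44.9 = 70.0 kPa.
Polytropic n=1.24: T₂ = T₁(V₁/V₂)^(n−1) = 480×(0.337)^0.24 = 370 K; P₂ = P₁(V₁/V₂)^n = 18.2 kPa.
W = (P₁V₁−P₂V₂)/(n−1) = (70.0×44.9−18.2×133)/0.24 = 3010 J.
ΔU = nCvΔT = 0.788×20.8×(370−480) = -1810 J.
Q = ΔU + W = 1210 J.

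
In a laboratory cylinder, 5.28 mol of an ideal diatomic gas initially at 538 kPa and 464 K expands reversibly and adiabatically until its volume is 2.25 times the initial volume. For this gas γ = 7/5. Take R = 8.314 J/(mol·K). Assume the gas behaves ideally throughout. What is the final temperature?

V₁ = nRT₁/P₁ = 5.28×8.314×464/538 = 37.9 L.
Adiabatic: TV^(γ−1) = const ⇒ T₂ = 464×(0.444)^0.400 = 335 K; PV^γ = const ⇒ P₂ = 173 kPa.

335 K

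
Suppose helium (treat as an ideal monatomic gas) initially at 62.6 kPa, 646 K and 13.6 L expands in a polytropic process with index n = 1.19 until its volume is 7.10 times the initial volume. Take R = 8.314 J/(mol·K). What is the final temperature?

Polytropic n=1.19: T₂ = T₁(V₁/V₂)^(n−1) = 646×(0.141)^0.19 = 445 K; P₂ = P₁(V₁/V₂)^n = 6.08 kPa.

445 K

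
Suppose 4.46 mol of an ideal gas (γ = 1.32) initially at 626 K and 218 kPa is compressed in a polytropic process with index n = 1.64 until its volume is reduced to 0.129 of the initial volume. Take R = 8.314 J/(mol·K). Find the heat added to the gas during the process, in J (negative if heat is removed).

V₁ = nRT₁/P₁ = 4.46×8.314×626/218 = 106 L.
Polytropic n=1.64: T₂ = T₁(V₁/V₂)^(n−1) = 626×(7.75)^0.64 = 2320 K; P₂ = P₁(V₁/V₂)^n = 6270 kPa.
W = (P₁V₁−P₂V₂)/(n−1) = (218×106−6270×13.7)/0.64 = -98200 J.
ΔU = nCvΔT = 4.46×26.0×(2320−626) = 196000 J.
Q = ΔU + W = 98200 J.

98200 J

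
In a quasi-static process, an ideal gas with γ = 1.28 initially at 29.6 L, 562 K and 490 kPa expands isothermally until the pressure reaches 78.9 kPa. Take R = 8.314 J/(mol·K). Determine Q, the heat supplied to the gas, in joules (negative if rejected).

n = P₁V₁/(RT₁) = 490×29.6/(8.314×562) = 3.10 mol.
Isothermal: T stays 562 K; PV = const ⇒ V₂ = 184 L, P₂ = 78.9 kPa.
ΔU = 0 (ideal gas, T constant).
W = nRT ln(V₂/V₁) = 3.10×8.314×562×ln(6.21) = 26500 J.
Q = ΔU + W = 26500 J.

26500 J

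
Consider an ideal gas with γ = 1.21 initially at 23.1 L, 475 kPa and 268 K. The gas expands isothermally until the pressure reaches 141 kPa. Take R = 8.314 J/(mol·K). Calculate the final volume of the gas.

Isothermal: T stays 268 K; PV = const ⇒ V₂ = 77.8 L, P₂ = 141 kPa.

77.8 L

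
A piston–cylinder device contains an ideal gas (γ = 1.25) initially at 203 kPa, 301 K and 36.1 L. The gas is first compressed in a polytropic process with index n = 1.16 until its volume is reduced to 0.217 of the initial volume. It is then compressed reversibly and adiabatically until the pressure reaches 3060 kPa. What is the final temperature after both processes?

464 K

n = P₁V₁/(RT₁) = 203×36.1/(8.314×301) = 2.93 mol.
Step 1 — Polytropic n=1.16: T₂ = T₁(V₁/V₂)^(n−1) = 301×(4.61)^0.16 = 384 K; P₂ = P₁(V₁/V₂)^n = 1190 kPa.
W = (P₁V₁−P₂V₂)/(n−1) = (203×36.1−1190×7.83)/0.16 = -12700 J.
ΔU = nCvΔT = 2.93×33.3×(384−301) = 8120 J.
Q = ΔU + W = -4570 J.
State after step 1: P = 1190 kPa, V = 7.83 L, T = 384 K.
Step 2 — Adiabatic: T₂/T₁ = (P₂/P₁)^((γ−1)/γ) ⇒ T₂ = 384×(2.56)^0.200 = 464 K; V₂ = 3.69 L.
ΔU = nCvΔT = 2.93×33.3×(464−384) = 7750 J.
Q = 0 for an adiabatic process, so W = −ΔU = -7750 J.
Net over both steps: W = -20400 J, Q = -4570 J, ΔU = 15900 J.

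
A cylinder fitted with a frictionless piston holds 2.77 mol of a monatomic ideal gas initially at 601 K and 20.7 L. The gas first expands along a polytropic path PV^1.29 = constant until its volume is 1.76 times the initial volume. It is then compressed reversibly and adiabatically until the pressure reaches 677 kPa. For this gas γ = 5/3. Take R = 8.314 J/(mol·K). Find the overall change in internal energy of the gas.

2950 J

P₁ = nRT₁/V₁ = 2.77×8.314×601/20.7 = 669 kPa.
Step 1 — Polytropic n=1.29: T₂ = T₁(V₁/V₂)^(n−1) = 601×(0.568)^0.29 = 510 K; P₂ = P₁(V₁/V₂)^n = 322 kPa.
W = (P₁V₁−P₂V₂)/(n−1) = (669×20.7−322×36.4)/0.29 = 7220 J.
ΔU = nCvΔT = 2.77×12.5×(510−601) = -3140 J.
Q = ΔU + W = 4080 J.
State after step 1: P = 322 kPa, V = 36.4 L, T = 510 K.
Step 2 — Adiabatic: T₂/T₁ = (P₂/P₁)^((γ−1)/γ) ⇒ T₂ = 510×(2.10)^0.400 = 686 K; V₂ = 23.3 L.
ΔU = nCvΔT = 2.77×12.5×(686−510) = 6090 J.
Q = 0 for an adiabatic process, so W = −ΔU = -6090 J.
Net over both steps: W = 1130 J, Q = 4080 J, ΔU = 2950 J.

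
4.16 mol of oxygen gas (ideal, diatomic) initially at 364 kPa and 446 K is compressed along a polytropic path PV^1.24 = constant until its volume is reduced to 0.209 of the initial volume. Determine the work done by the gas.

-29300 J

V₁ = nRT₁/P₁ = 4.16×8.314×446/364 = 42.4 L.
Polytropic n=1.24: T₂ = T₁(V₁/V₂)^(n−1) = 446×(4.78)^0.24 = 649 K; P₂ = P₁(V₁/V₂)^n = 2540 kPa.
W = (P₁V₁−P₂V₂)/(n−1) = (364×42.4−2540×8.86)/0.24 = -29300 J.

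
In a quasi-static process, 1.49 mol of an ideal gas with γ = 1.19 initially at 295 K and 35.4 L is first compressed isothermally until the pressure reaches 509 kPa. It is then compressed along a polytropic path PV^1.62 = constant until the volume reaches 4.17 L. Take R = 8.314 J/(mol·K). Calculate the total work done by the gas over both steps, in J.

P₁ = nRT₁/V₁ = 1.49×8.314×295/35.4 = 103 kPa.
Step 1 — Isothermal: T stays 295 K; PV = const ⇒ V₂ = 7.18 L, P₂ = 509 kPa.
ΔU = 0 (ideal gas, T constant).
W = nRT ln(V₂/V₁) = 1.49×8.314×295×ln(0.203) = -5830 J.
Q = ΔU + W = -5830 J.
State after step 1: P = 509 kPa, V = 7.18 L, T = 295 K.
Step 2 — Polytropic n=1.62: T₂ = T₁(V₁/V₂)^(n−1) = 295×(1.72)^0.62 = 413 K; P₂ = P₁(V₁/V₂)^n = 1230 kPa.
W = (P₁V₁−P₂V₂)/(n−1) = (509×7.18−1230×4.17)/0.62 = -2360 J.
ΔU = nCvΔT = 1.49×43.8×(413−295) = 7700 J.
Q = ΔU + W = 5340 J.
Net over both steps: W = -8190 J, Q = -487 J, ΔU = 7700 J.

-8190 J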